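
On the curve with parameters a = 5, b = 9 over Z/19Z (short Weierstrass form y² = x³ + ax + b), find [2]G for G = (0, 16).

tangent at (0, 16): λ = (3·0² + 5)/(2·16) ≡ 5/13. 13⁻¹ ≡ 3 (mod 19) since 13·3 = 39 ≡ 1, so λ ≡ 5·3 ≡ 15.
  x = λ² - 0 - 0 = 225 - 0 ≡ 16; y = λ·(0 - 16) - 16 ≡ 10. → (16, 10)

(16, 10)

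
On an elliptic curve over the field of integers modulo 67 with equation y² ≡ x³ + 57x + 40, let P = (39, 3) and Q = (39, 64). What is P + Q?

The two points share x = 39 and their y-coordinates satisfy 3 + 64 ≡ 0 (mod 67), so they are inverses. Their sum is the point at infinity.

O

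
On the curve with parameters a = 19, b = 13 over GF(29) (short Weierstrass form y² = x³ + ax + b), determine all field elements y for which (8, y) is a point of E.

none

x³ + 19x + 13 = 677 ≡ 10 (mod 29).
10 is a non-residue mod 29; no y exists.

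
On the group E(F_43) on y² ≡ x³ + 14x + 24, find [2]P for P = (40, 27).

(27, 41)

tangent at (40, 27): λ = (3·40² + 14)/(2·27) ≡ 41/11. 11⁻¹ ≡ 4 (mod 43), so λ ≡ 41·4 ≡ 35.
  x = λ² - 40 - 40 = 1225 - 80 ≡ 27; y = λ·(40 - 27) - 27 ≡ 41. → (27, 41)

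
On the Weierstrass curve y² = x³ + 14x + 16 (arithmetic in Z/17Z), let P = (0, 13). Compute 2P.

tangent at (0, 13): λ = (3·0² + 14)/(2·13) ≡ 14/9. 9⁻¹ ≡ 2 (mod 17), so λ ≡ 14·2 ≡ 11.
  x = λ² - 0 - 0 = 121 - 0 ≡ 2; y = λ·(0 - 2) - 13 ≡ 16. → (2, 16)

(2, 16)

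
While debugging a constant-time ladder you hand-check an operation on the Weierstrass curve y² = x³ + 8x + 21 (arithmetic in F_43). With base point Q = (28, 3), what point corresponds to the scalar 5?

(27, 21)

Repeated addition: build up to 5Q.
2Q: tangent at (28, 3): λ = (3·28² + 8)/(2·3) ≡ 38/6. 6⁻¹ ≡ 36 (mod 43), so λ ≡ 38·36 ≡ 35.
  x = λ² - 28 - 28 = 1225 - 56 ≡ 8; y = λ·(28 - 8) - 3 ≡ 9. → (8, 9)
3Q: (8, 9) + (28, 3). λ = (3 - 9)/(28 - 8) ≡ 37/20 mod 43. 20⁻¹ ≡ 28 (mod 43) since 20·28 = 560 ≡ 1, so λ ≡ 4.
  x = λ² - 8 - 28 = 16 - 36 ≡ 23; y = λ·(8 - 23) - 9 ≡ 17. → (23, 17)
4Q: (23, 17) + (28, 3). λ = (3 - 17)/(28 - 23) ≡ 29/5 mod 43. 5⁻¹ ≡ 26 (mod 43) since 5·26 = 130 ≡ 1, so λ ≡ 23.
  x = λ² - 23 - 28 = 529 - 51 ≡ 5; y = λ·(23 - 5) - 17 ≡ 10. → (5, 10)
5Q: (5, 10) + (28, 3). λ = (3 - 10)/(28 - 5) ≡ 36/23 mod 43. 23⁻¹ ≡ 15 (mod 43), so λ ≡ 24.
  x = λ² - 5 - 28 = 576 - 33 ≡ 27; y = λ·(5 - 27) - 10 ≡ 21. → (27, 21)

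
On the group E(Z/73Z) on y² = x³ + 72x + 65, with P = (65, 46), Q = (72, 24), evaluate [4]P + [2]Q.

First 4P:
Double-and-add on 4 = (100)₂. Start with P = (65, 46) for the leading 1-bit.
double: tangent at (65, 46): λ = (3·65² + 72)/(2·46) ≡ 45/19. 19⁻¹ ≡ 50 (mod 73), so λ ≡ 45·50 ≡ 60.
  x = λ² - 65 - 65 = 3600 - 130 ≡ 39; y = λ·(65 - 39) - 46 ≡ 54. → (39, 54)
double: tangent at (39, 54): λ = (3·39² + 72)/(2·54) ≡ 36/35. 35⁻¹ ≡ 48 (mod 73), so λ ≡ 36·48 ≡ 49.
  x = λ² - 39 - 39 = 2401 - 78 ≡ 60; y = λ·(39 - 60) - 54 ≡ 12. → (60, 12)
4P = (60, 12).
Next 2Q:
Repeated addition: build up to 2Q.
2Q: tangent at (72, 24): λ = (3·72² + 72)/(2·24) ≡ 2/48. 48⁻¹ ≡ 35 (mod 73) since 48·35 = 1680 ≡ 1, so λ ≡ 2·35 ≡ 70.
  x = λ² - 72 - 72 = 4900 - 144 ≡ 11; y = λ·(72 - 11) - 24 ≡ 12. → (11, 12)
2Q = (11, 12).
Finally 4P + 2Q:
(60, 12) + (11, 12). λ = (12 - 12)/(11 - 60) ≡ 0/24 mod 73. 24⁻¹ ≡ 70 (mod 73), so λ ≡ 0.
  x = λ² - 60 - 11 = 0 - 71 ≡ 2; y = λ·(60 - 2) - 12 ≡ 61. → (2, 61)

(2, 61)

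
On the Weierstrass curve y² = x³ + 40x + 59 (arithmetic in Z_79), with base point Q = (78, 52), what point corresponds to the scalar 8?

Double-and-add on 8 = (1000)₂. Start with Q = (78, 52) for the leading 1-bit.
double: tangent at (78, 52): λ = (3·78² + 40)/(2·52) ≡ 43/25. 25⁻¹ ≡ 19 (mod 79), so λ ≡ 43·19 ≡ 27.
  x = λ² - 78 - 78 = 729 - 156 ≡ 20; y = λ·(78 - 20) - 52 ≡ 13. → (20, 13)
double: tangent at (20, 13): λ = (3·20² + 40)/(2·13) ≡ 55/26. 26⁻¹ ≡ 76 (mod 79), so λ ≡ 55·76 ≡ 72.
  x = λ² - 20 - 20 = 5184 - 40 ≡ 9; y = λ·(20 - 9) - 13 ≡ 68. → (9, 68)
double: tangent at (9, 68): λ = (3·9² + 40)/(2·68) ≡ 46/57. 57⁻¹ ≡ 61 (mod 79), so λ ≡ 46·61 ≡ 41.
  x = λ² - 9 - 9 = 1681 - 18 ≡ 4; y = λ·(9 - 4) - 68 ≡ 58. → (4, 58)

(4, 58)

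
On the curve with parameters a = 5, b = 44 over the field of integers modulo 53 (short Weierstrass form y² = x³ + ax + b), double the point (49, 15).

tangent at (49, 15): λ = (3·49² + 5)/(2·15) ≡ 0/30. 30⁻¹ ≡ 23 (mod 53) since 30·23 = 690 ≡ 1, so λ ≡ 0·23 ≡ 0.
  x = λ² - 49 - 49 = 0 - 98 ≡ 8; y = λ·(49 - 8) - 15 ≡ 38. → (8, 38)

(8, 38)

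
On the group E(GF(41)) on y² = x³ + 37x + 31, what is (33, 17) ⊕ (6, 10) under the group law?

(33, 17) + (6, 10). λ = (10 - 17)/(6 - 33) ≡ 34/14 mod 41. 14⁻¹ ≡ 3 (mod 41) since 14·3 = 42 ≡ 1, so λ ≡ 20.
  x = λ² - 33 - 6 = 400 - 39 ≡ 33; y = λ·(33 - 33) - 17 ≡ 24. → (33, 24)

(33, 24)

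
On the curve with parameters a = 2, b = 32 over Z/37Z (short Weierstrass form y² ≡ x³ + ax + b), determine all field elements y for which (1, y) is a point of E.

x³ + 2x + 32 = 35 ≡ 35 (mod 37).
35 is a non-residue mod 37; no y exists.

none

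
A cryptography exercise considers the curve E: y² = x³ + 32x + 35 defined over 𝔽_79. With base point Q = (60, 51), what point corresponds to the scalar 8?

(43, 41)

Repeated addition: build up to 8Q.
2Q: tangent at (60, 51): λ = (3·60² + 32)/(2·51) ≡ 9/23. 23⁻¹ ≡ 55 (mod 79) since 23·55 = 1265 ≡ 1, so λ ≡ 9·55 ≡ 21.
  x = λ² - 60 - 60 = 441 - 120 ≡ 5; y = λ·(60 - 5) - 51 ≡ 77. → (5, 77)
3Q: (5, 77) + (60, 51). λ = (51 - 77)/(60 - 5) ≡ 53/55 mod 79. 55⁻¹ ≡ 23 (mod 79), so λ ≡ 34.
  x = λ² - 5 - 60 = 1156 - 65 ≡ 64; y = λ·(5 - 64) - 77 ≡ 50. → (64, 50)
4Q: (64, 50) + (60, 51). λ = (51 - 50)/(60 - 64) ≡ 1/75 mod 79. 75⁻¹ ≡ 59 (mod 79), so λ ≡ 59.
  x = λ² - 64 - 60 = 3481 - 124 ≡ 39; y = λ·(64 - 39) - 50 ≡ 3. → (39, 3)
5Q: (39, 3) + (60, 51). λ = (51 - 3)/(60 - 39) ≡ 48/21 mod 79. 21⁻¹ ≡ 64 (mod 79), so λ ≡ 70.
  x = λ² - 39 - 60 = 4900 - 99 ≡ 61; y = λ·(39 - 61) - 3 ≡ 37. → (61, 37)
6Q: (61, 37) + (60, 51). λ = (51 - 37)/(60 - 61) ≡ 14/78 mod 79. 78⁻¹ ≡ 78 (mod 79) since 78·78 = 6084 ≡ 1, so λ ≡ 65.
  x = λ² - 61 - 60 = 4225 - 121 ≡ 75; y = λ·(61 - 75) - 37 ≡ 1. → (75, 1)
7Q: (75, 1) + (60, 51). λ = (51 - 1)/(60 - 75) ≡ 50/64 mod 79. 64⁻¹ ≡ 21 (mod 79) since 64·21 = 1344 ≡ 1, so λ ≡ 23.
  x = λ² - 75 - 60 = 529 - 135 ≡ 78; y = λ·(75 - 78) - 1 ≡ 9. → (78, 9)
8Q: (78, 9) + (60, 51). λ = (51 - 9)/(60 - 78) ≡ 42/61 mod 79. 61⁻¹ ≡ 57 (mod 79) since 61·57 = 3477 ≡ 1, so λ ≡ 24.
  x = λ² - 78 - 60 = 576 - 138 ≡ 43; y = λ·(78 - 43) - 9 ≡ 41. → (43, 41)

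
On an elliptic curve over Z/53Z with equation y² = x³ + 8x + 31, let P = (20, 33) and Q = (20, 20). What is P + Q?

O

The two points share x = 20 and their y-coordinates satisfy 33 + 20 ≡ 0 (mod 53), so they are inverses. Their sum is ∞.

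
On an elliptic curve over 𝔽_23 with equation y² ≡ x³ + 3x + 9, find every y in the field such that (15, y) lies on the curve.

5, 18

x³ + 3x + 9 = 3429 ≡ 2 (mod 23).
Square roots of 2 mod 23: 5 and 18 (since 5² = 25 ≡ 2).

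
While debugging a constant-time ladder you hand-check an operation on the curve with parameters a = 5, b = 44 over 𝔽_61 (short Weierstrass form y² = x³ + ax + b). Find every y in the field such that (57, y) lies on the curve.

x³ + 5x + 44 = 185522 ≡ 21 (mod 61).
21 is a non-residue mod 61; no y exists.

none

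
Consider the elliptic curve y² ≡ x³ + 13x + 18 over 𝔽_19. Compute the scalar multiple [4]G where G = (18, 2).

(18, 2)

Double-and-add on 4 = (100)₂. Start with G = (18, 2) for the leading 1-bit.
double: tangent at (18, 2): λ = (3·18² + 13)/(2·2) ≡ 16/4. 4⁻¹ ≡ 5 (mod 19) since 4·5 = 20 ≡ 1, so λ ≡ 16·5 ≡ 4.
  x = λ² - 18 - 18 = 16 - 36 ≡ 18; y = λ·(18 - 18) - 2 ≡ 17. → (18, 17)
double: tangent at (18, 17): λ = (3·18² + 13)/(2·17) ≡ 16/15. 15⁻¹ ≡ 14 (mod 19), so λ ≡ 16·14 ≡ 15.
  x = λ² - 18 - 18 = 225 - 36 ≡ 18; y = λ·(18 - 18) - 17 ≡ 2. → (18, 2)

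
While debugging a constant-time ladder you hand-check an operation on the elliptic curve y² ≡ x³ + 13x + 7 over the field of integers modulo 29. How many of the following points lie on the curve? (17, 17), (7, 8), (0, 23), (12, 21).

3

(17, 17): 17² ≡ 28, rhs ≡ 8 → off.
(7, 8): 8² ≡ 6, rhs ≡ 6 → on.
(0, 23): 23² ≡ 7, rhs ≡ 7 → on.
(12, 21): 21² ≡ 6, rhs ≡ 6 → on.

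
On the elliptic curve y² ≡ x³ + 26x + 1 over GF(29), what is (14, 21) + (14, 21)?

(25, 6)

tangent at (14, 21): λ = (3·14² + 26)/(2·21) ≡ 5/13. 13⁻¹ ≡ 9 (mod 29), so λ ≡ 5·9 ≡ 16.
  x = λ² - 14 - 14 = 256 - 28 ≡ 25; y = λ·(14 - 25) - 21 ≡ 6. → (25, 6)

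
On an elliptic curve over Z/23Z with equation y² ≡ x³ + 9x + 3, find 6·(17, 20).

Write P = (17, 20).
Repeated addition: build up to 6P.
2P: tangent at (17, 20): λ = (3·17² + 9)/(2·20) ≡ 2/17. 17⁻¹ ≡ 19 (mod 23), so λ ≡ 2·19 ≡ 15.
  x = λ² - 17 - 17 = 225 - 34 ≡ 7; y = λ·(17 - 7) - 20 ≡ 15. → (7, 15)
3P: (7, 15) + (17, 20). λ = (20 - 15)/(17 - 7) ≡ 5/10 mod 23. 10⁻¹ ≡ 7 (mod 23) since 10·7 = 70 ≡ 1, so λ ≡ 12.
  x = λ² - 7 - 17 = 144 - 24 ≡ 5; y = λ·(7 - 5) - 15 ≡ 9. → (5, 9)
4P: (5, 9) + (17, 20). λ = (20 - 9)/(17 - 5) ≡ 11/12 mod 23. 12⁻¹ ≡ 2 (mod 23), so λ ≡ 22.
  x = λ² - 5 - 17 = 484 - 22 ≡ 2; y = λ·(5 - 2) - 9 ≡ 11. → (2, 11)
5P: (2, 11) + (17, 20). λ = (20 - 11)/(17 - 2) ≡ 9/15 mod 23. 15⁻¹ ≡ 20 (mod 23), so λ ≡ 19.
  x = λ² - 2 - 17 = 361 - 19 ≡ 20; y = λ·(2 - 20) - 11 ≡ 15. → (20, 15)
6P: (20, 15) + (17, 20). λ = (20 - 15)/(17 - 20) ≡ 5/20 mod 23. 20⁻¹ ≡ 15 (mod 23) since 20·15 = 300 ≡ 1, so λ ≡ 6.
  x = λ² - 20 - 17 = 36 - 37 ≡ 22; y = λ·(20 - 22) - 15 ≡ 19. → (22, 19)

(22, 19)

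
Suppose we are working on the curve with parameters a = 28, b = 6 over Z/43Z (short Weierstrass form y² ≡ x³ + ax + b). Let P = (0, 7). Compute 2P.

(4, 28)

tangent at (0, 7): λ = (3·0² + 28)/(2·7) ≡ 28/14. 14⁻¹ ≡ 40 (mod 43), so λ ≡ 28·40 ≡ 2.
  x = λ² - 0 - 0 = 4 - 0 ≡ 4; y = λ·(0 - 4) - 7 ≡ 28. → (4, 28)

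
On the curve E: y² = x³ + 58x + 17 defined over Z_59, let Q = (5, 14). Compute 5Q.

(3, 10)

Double-and-add on 5 = (101)₂. Start with Q = (5, 14) for the leading 1-bit.
double: tangent at (5, 14): λ = (3·5² + 58)/(2·14) ≡ 15/28. 28⁻¹ ≡ 19 (mod 59) since 28·19 = 532 ≡ 1, so λ ≡ 15·19 ≡ 49.
  x = λ² - 5 - 5 = 2401 - 10 ≡ 31; y = λ·(5 - 31) - 14 ≡ 10. → (31, 10)
double: tangent at (31, 10): λ = (3·31² + 58)/(2·10) ≡ 50/20. 20⁻¹ ≡ 3 (mod 59), so λ ≡ 50·3 ≡ 32.
  x = λ² - 31 - 31 = 1024 - 62 ≡ 18; y = λ·(31 - 18) - 10 ≡ 52. → (18, 52)
add Q: (18, 52) + (5, 14). λ = (14 - 52)/(5 - 18) ≡ 21/46 mod 59. 46⁻¹ ≡ 9 (mod 59) since 46·9 = 414 ≡ 1, so λ ≡ 12.
  x = λ² - 18 - 5 = 144 - 23 ≡ 3; y = λ·(18 - 3) - 52 ≡ 10. → (3, 10)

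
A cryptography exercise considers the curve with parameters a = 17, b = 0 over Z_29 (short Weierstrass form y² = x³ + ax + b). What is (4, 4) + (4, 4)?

(5, 6)

tangent at (4, 4): λ = (3·4² + 17)/(2·4) ≡ 7/8. 8⁻¹ ≡ 11 (mod 29), so λ ≡ 7·11 ≡ 19.
  x = λ² - 4 - 4 = 361 - 8 ≡ 5; y = λ·(4 - 5) - 4 ≡ 6. → (5, 6)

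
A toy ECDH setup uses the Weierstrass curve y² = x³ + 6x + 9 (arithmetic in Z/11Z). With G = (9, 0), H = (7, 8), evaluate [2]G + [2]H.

(1, 4)

First 2G:
Repeated addition: build up to 2G.
2G: (9, 0) + (9, 0): same x and y₁ ≡ -y₂, so the sum is ∞.
2G = ∞.
Next 2H:
Repeated addition: build up to 2H.
2H: tangent at (7, 8): λ = (3·7² + 6)/(2·8) ≡ 10/5. 5⁻¹ ≡ 9 (mod 11) since 5·9 = 45 ≡ 1, so λ ≡ 10·9 ≡ 2.
  x = λ² - 7 - 7 = 4 - 14 ≡ 1; y = λ·(7 - 1) - 8 ≡ 4. → (1, 4)
2H = (1, 4).
Finally 2G + 2H:
∞ + (1, 4) = (1, 4) (identity).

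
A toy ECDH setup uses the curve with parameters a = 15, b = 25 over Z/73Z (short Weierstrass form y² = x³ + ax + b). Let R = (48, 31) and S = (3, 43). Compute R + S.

(49, 52)

(48, 31) + (3, 43). λ = (43 - 31)/(3 - 48) ≡ 12/28 mod 73. 28⁻¹ ≡ 60 (mod 73), so λ ≡ 63.
  x = λ² - 48 - 3 = 3969 - 51 ≡ 49; y = λ·(48 - 49) - 31 ≡ 52. → (49, 52)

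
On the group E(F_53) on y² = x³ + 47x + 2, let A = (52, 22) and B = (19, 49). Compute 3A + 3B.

(29, 46)

First 3A:
Repeated addition: build up to 3A.
2A: tangent at (52, 22): λ = (3·52² + 47)/(2·22) ≡ 50/44. 44⁻¹ ≡ 47 (mod 53), so λ ≡ 50·47 ≡ 18.
  x = λ² - 52 - 52 = 324 - 104 ≡ 8; y = λ·(52 - 8) - 22 ≡ 28. → (8, 28)
3A: (8, 28) + (52, 22). λ = (22 - 28)/(52 - 8) ≡ 47/44 mod 53. 44⁻¹ ≡ 47 (mod 53) since 44·47 = 2068 ≡ 1, so λ ≡ 36.
  x = λ² - 8 - 52 = 1296 - 60 ≡ 17; y = λ·(8 - 17) - 28 ≡ 19. → (17, 19)
3A = (17, 19).
Next 3B:
Repeated addition: build up to 3B.
2B: tangent at (19, 49): λ = (3·19² + 47)/(2·49) ≡ 17/45. 45⁻¹ ≡ 33 (mod 53) since 45·33 = 1485 ≡ 1, so λ ≡ 17·33 ≡ 31.
  x = λ² - 19 - 19 = 961 - 38 ≡ 22; y = λ·(19 - 22) - 49 ≡ 17. → (22, 17)
3B: (22, 17) + (19, 49). λ = (49 - 17)/(19 - 22) ≡ 32/50 mod 53. 50⁻¹ ≡ 35 (mod 53), so λ ≡ 7.
  x = λ² - 22 - 19 = 49 - 41 ≡ 8; y = λ·(22 - 8) - 17 ≡ 28. → (8, 28)
3B = (8, 28).
Finally 3A + 3B:
(17, 19) + (8, 28). λ = (28 - 19)/(8 - 17) ≡ 9/44 mod 53. 44⁻¹ ≡ 47 (mod 53) since 44·47 = 2068 ≡ 1, so λ ≡ 52.
  x = λ² - 17 - 8 = 2704 - 25 ≡ 29; y = λ·(17 - 29) - 19 ≡ 46. → (29, 46)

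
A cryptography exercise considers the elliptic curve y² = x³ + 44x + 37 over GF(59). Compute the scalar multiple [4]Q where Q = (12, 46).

Repeated addition: build up to 4Q.
2Q: tangent at (12, 46): λ = (3·12² + 44)/(2·46) ≡ 4/33. 33⁻¹ ≡ 34 (mod 59), so λ ≡ 4·34 ≡ 18.
  x = λ² - 12 - 12 = 324 - 24 ≡ 5; y = λ·(12 - 5) - 46 ≡ 21. → (5, 21)
3Q: (5, 21) + (12, 46). λ = (46 - 21)/(12 - 5) ≡ 25/7 mod 59. 7⁻¹ ≡ 17 (mod 59), so λ ≡ 12.
  x = λ² - 5 - 12 = 144 - 17 ≡ 9; y = λ·(5 - 9) - 21 ≡ 49. → (9, 49)
4Q: (9, 49) + (12, 46). λ = (46 - 49)/(12 - 9) ≡ 56/3 mod 59. 3⁻¹ ≡ 20 (mod 59) since 3·20 = 60 ≡ 1, so λ ≡ 58.
  x = λ² - 9 - 12 = 3364 - 21 ≡ 39; y = λ·(9 - 39) - 49 ≡ 40. → (39, 40)

(39, 40)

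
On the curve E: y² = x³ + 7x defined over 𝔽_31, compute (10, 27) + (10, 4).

The two points share x = 10 and their y-coordinates satisfy 27 + 4 ≡ 0 (mod 31), so they are inverses. Their sum is the point at infinity.

O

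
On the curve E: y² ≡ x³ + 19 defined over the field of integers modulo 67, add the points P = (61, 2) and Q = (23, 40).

(61, 2) + (23, 40). λ = (40 - 2)/(23 - 61) ≡ 38/29 mod 67. 29⁻¹ ≡ 37 (mod 67), so λ ≡ 66.
  x = λ² - 61 - 23 = 4356 - 84 ≡ 51; y = λ·(61 - 51) - 2 ≡ 55. → (51, 55)

(51, 55)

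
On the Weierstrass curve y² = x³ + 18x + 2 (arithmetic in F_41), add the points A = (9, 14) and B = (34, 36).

(30, 20)

(9, 14) + (34, 36). λ = (36 - 14)/(34 - 9) ≡ 22/25 mod 41. 25⁻¹ ≡ 23 (mod 41), so λ ≡ 14.
  x = λ² - 9 - 34 = 196 - 43 ≡ 30; y = λ·(9 - 30) - 14 ≡ 20. → (30, 20)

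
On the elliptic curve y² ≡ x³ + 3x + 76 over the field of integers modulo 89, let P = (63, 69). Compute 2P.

(13, 40)

tangent at (63, 69): λ = (3·63² + 3)/(2·69) ≡ 73/49. 49⁻¹ ≡ 20 (mod 89) since 49·20 = 980 ≡ 1, so λ ≡ 73·20 ≡ 36.
  x = λ² - 63 - 63 = 1296 - 126 ≡ 13; y = λ·(63 - 13) - 69 ≡ 40. → (13, 40)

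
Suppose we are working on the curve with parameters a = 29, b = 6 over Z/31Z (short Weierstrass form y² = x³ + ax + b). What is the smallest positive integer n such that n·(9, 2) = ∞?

2P: tangent at (9, 2): λ = (3·9² + 29)/(2·2) ≡ 24/4. 4⁻¹ ≡ 8 (mod 31), so λ ≡ 24·8 ≡ 6.
  x = λ² - 9 - 9 = 36 - 18 ≡ 18; y = λ·(9 - 18) - 2 ≡ 6. → (18, 6)
3P: (18, 6) + (9, 2). λ = (2 - 6)/(9 - 18) ≡ 27/22 mod 31. 22⁻¹ ≡ 24 (mod 31) since 22·24 = 528 ≡ 1, so λ ≡ 28.
  x = λ² - 18 - 9 = 784 - 27 ≡ 13; y = λ·(18 - 13) - 6 ≡ 10. → (13, 10)
4P: (13, 10) + (9, 2). λ = (2 - 10)/(9 - 13) ≡ 23/27 mod 31. 27⁻¹ ≡ 23 (mod 31), so λ ≡ 2.
  x = λ² - 13 - 9 = 4 - 22 ≡ 13; y = λ·(13 - 13) - 10 ≡ 21. → (13, 21)
5P: (13, 21) + (9, 2). λ = (2 - 21)/(9 - 13) ≡ 12/27 mod 31. 27⁻¹ ≡ 23 (mod 31), so λ ≡ 28.
  x = λ² - 13 - 9 = 784 - 22 ≡ 18; y = λ·(13 - 18) - 21 ≡ 25. → (18, 25)
6P: (18, 25) + (9, 2). λ = (2 - 25)/(9 - 18) ≡ 8/22 mod 31. 22⁻¹ ≡ 24 (mod 31), so λ ≡ 6.
  x = λ² - 18 - 9 = 36 - 27 ≡ 9; y = λ·(18 - 9) - 25 ≡ 29. → (9, 29)
7P: (9, 29) + (9, 2): same x and y₁ ≡ -y₂, so the sum is ∞.
7P = ∞, so the order is 7.

7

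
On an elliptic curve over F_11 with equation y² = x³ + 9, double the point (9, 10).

tangent at (9, 10): λ = (3·9² + 0)/(2·10) ≡ 1/9. 9⁻¹ ≡ 5 (mod 11), so λ ≡ 1·5 ≡ 5.
  x = λ² - 9 - 9 = 25 - 18 ≡ 7; y = λ·(9 - 7) - 10 ≡ 0. → (7, 0)

(7, 0)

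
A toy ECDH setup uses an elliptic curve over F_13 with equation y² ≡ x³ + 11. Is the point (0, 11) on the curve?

y² = 11² ≡ 4; x³ + 0x + 11 = 11 ≡ 11 (mod 13). 4 ≠ 11.

no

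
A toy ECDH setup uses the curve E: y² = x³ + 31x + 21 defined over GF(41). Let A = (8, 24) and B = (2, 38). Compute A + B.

(8, 24) + (2, 38). λ = (38 - 24)/(2 - 8) ≡ 14/35 mod 41. 35⁻¹ ≡ 34 (mod 41), so λ ≡ 25.
  x = λ² - 8 - 2 = 625 - 10 ≡ 0; y = λ·(8 - 0) - 24 ≡ 12. → (0, 12)

(0, 12)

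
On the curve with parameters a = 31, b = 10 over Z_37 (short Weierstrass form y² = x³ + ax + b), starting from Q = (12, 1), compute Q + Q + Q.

Repeated addition: build up to 3Q.
2Q: tangent at (12, 1): λ = (3·12² + 31)/(2·1) ≡ 19/2. 2⁻¹ ≡ 19 (mod 37), so λ ≡ 19·19 ≡ 28.
  x = λ² - 12 - 12 = 784 - 24 ≡ 20; y = λ·(12 - 20) - 1 ≡ 34. → (20, 34)
3Q: (20, 34) + (12, 1). λ = (1 - 34)/(12 - 20) ≡ 4/29 mod 37. 29⁻¹ ≡ 23 (mod 37), so λ ≡ 18.
  x = λ² - 20 - 12 = 324 - 32 ≡ 33; y = λ·(20 - 33) - 34 ≡ 28. → (33, 28)

(33, 28)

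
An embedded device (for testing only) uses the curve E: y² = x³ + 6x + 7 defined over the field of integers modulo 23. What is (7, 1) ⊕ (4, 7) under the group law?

(7, 1) + (4, 7). λ = (7 - 1)/(4 - 7) ≡ 6/20 mod 23. 20⁻¹ ≡ 15 (mod 23), so λ ≡ 21.
  x = λ² - 7 - 4 = 441 - 11 ≡ 16; y = λ·(7 - 16) - 1 ≡ 17. → (16, 17)

(16, 17)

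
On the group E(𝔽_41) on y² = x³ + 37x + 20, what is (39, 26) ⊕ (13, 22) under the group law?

(39, 15)

(39, 26) + (13, 22). λ = (22 - 26)/(13 - 39) ≡ 37/15 mod 41. 15⁻¹ ≡ 11 (mod 41) since 15·11 = 165 ≡ 1, so λ ≡ 38.
  x = λ² - 39 - 13 = 1444 - 52 ≡ 39; y = λ·(39 - 39) - 26 ≡ 15. → (39, 15)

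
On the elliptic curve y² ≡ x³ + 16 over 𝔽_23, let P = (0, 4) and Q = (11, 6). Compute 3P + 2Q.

(9, 20)

First 3P:
Repeated addition: build up to 3P.
2P: tangent at (0, 4): λ = (3·0² + 0)/(2·4) ≡ 0/8. 8⁻¹ ≡ 3 (mod 23) since 8·3 = 24 ≡ 1, so λ ≡ 0·3 ≡ 0.
  x = λ² - 0 - 0 = 0 - 0 ≡ 0; y = λ·(0 - 0) - 4 ≡ 19. → (0, 19)
3P: (0, 19) + (0, 4): same x and y₁ ≡ -y₂, so the sum is ∞.
3P = ∞.
Next 2Q:
Repeated addition: build up to 2Q.
2Q: tangent at (11, 6): λ = (3·11² + 0)/(2·6) ≡ 18/12. 12⁻¹ ≡ 2 (mod 23), so λ ≡ 18·2 ≡ 13.
  x = λ² - 11 - 11 = 169 - 22 ≡ 9; y = λ·(11 - 9) - 6 ≡ 20. → (9, 20)
2Q = (9, 20).
Finally 3P + 2Q:
∞ + (9, 20) = (9, 20) (identity).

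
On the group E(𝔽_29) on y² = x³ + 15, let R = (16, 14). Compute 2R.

tangent at (16, 14): λ = (3·16² + 0)/(2·14) ≡ 14/28. 28⁻¹ ≡ 28 (mod 29), so λ ≡ 14·28 ≡ 15.
  x = λ² - 16 - 16 = 225 - 32 ≡ 19; y = λ·(16 - 19) - 14 ≡ 28. → (19, 28)

(19, 28)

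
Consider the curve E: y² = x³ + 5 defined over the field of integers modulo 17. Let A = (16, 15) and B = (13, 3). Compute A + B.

(4, 16)

(16, 15) + (13, 3). λ = (3 - 15)/(13 - 16) ≡ 5/14 mod 17. 14⁻¹ ≡ 11 (mod 17), so λ ≡ 4.
  x = λ² - 16 - 13 = 16 - 29 ≡ 4; y = λ·(16 - 4) - 15 ≡ 16. → (4, 16)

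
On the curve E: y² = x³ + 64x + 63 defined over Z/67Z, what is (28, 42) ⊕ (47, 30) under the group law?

(13, 12)

(28, 42) + (47, 30). λ = (30 - 42)/(47 - 28) ≡ 55/19 mod 67. 19⁻¹ ≡ 60 (mod 67), so λ ≡ 17.
  x = λ² - 28 - 47 = 289 - 75 ≡ 13; y = λ·(28 - 13) - 42 ≡ 12. → (13, 12)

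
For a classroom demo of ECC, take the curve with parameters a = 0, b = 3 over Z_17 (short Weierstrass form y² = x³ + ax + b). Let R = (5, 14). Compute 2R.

tangent at (5, 14): λ = (3·5² + 0)/(2·14) ≡ 7/11. 11⁻¹ ≡ 14 (mod 17), so λ ≡ 7·14 ≡ 13.
  x = λ² - 5 - 5 = 169 - 10 ≡ 6; y = λ·(5 - 6) - 14 ≡ 7. → (6, 7)

(6, 7)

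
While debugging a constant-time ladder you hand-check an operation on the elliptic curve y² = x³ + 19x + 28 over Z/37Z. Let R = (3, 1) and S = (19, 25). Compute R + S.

(3, 1) + (19, 25). λ = (25 - 1)/(19 - 3) ≡ 24/16 mod 37. 16⁻¹ ≡ 7 (mod 37), so λ ≡ 20.
  x = λ² - 3 - 19 = 400 - 22 ≡ 8; y = λ·(3 - 8) - 1 ≡ 10. → (8, 10)

(8, 10)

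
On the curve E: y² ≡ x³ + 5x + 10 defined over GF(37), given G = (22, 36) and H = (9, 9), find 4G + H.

First 4G:
Double-and-add on 4 = (100)₂. Start with G = (22, 36) for the leading 1-bit.
double: tangent at (22, 36): λ = (3·22² + 5)/(2·36) ≡ 14/35. 35⁻¹ ≡ 18 (mod 37), so λ ≡ 14·18 ≡ 30.
  x = λ² - 22 - 22 = 900 - 44 ≡ 5; y = λ·(22 - 5) - 36 ≡ 30. → (5, 30)
double: tangent at (5, 30): λ = (3·5² + 5)/(2·30) ≡ 6/23. 23⁻¹ ≡ 29 (mod 37), so λ ≡ 6·29 ≡ 26.
  x = λ² - 5 - 5 = 676 - 10 ≡ 0; y = λ·(5 - 0) - 30 ≡ 26. → (0, 26)
4G = (0, 26).
Finally 4G + H:
(0, 26) + (9, 9). λ = (9 - 26)/(9 - 0) ≡ 20/9 mod 37. 9⁻¹ ≡ 33 (mod 37), so λ ≡ 31.
  x = λ² - 0 - 9 = 961 - 9 ≡ 27; y = λ·(0 - 27) - 26 ≡ 25. → (27, 25)

(27, 25)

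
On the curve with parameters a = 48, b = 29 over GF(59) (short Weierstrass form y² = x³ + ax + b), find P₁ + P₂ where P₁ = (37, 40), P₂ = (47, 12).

(56, 25)

(37, 40) + (47, 12). λ = (12 - 40)/(47 - 37) ≡ 31/10 mod 59. 10⁻¹ ≡ 6 (mod 59) since 10·6 = 60 ≡ 1, so λ ≡ 9.
  x = λ² - 37 - 47 = 81 - 84 ≡ 56; y = λ·(37 - 56) - 40 ≡ 25. → (56, 25)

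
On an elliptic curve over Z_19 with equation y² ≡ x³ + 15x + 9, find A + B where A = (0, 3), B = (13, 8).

(0, 3) + (13, 8). λ = (8 - 3)/(13 - 0) ≡ 5/13 mod 19. 13⁻¹ ≡ 3 (mod 19), so λ ≡ 15.
  x = λ² - 0 - 13 = 225 - 13 ≡ 3; y = λ·(0 - 3) - 3 ≡ 9. → (3, 9)

(3, 9)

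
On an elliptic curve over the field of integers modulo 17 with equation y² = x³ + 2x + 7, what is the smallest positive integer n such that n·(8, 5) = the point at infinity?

2P: tangent at (8, 5): λ = (3·8² + 2)/(2·5) ≡ 7/10. 10⁻¹ ≡ 12 (mod 17) since 10·12 = 120 ≡ 1, so λ ≡ 7·12 ≡ 16.
  x = λ² - 8 - 8 = 256 - 16 ≡ 2; y = λ·(8 - 2) - 5 ≡ 6. → (2, 6)
3P: (2, 6) + (8, 5). λ = (5 - 6)/(8 - 2) ≡ 16/6 mod 17. 6⁻¹ ≡ 3 (mod 17), so λ ≡ 14.
  x = λ² - 2 - 8 = 196 - 10 ≡ 16; y = λ·(2 - 16) - 6 ≡ 2. → (16, 2)
4P: (16, 2) + (8, 5). λ = (5 - 2)/(8 - 16) ≡ 3/9 mod 17. 9⁻¹ ≡ 2 (mod 17), so λ ≡ 6.
  x = λ² - 16 - 8 = 36 - 24 ≡ 12; y = λ·(16 - 12) - 2 ≡ 5. → (12, 5)
5P: (12, 5) + (8, 5). λ = (5 - 5)/(8 - 12) ≡ 0/13 mod 17. 13⁻¹ ≡ 4 (mod 17), so λ ≡ 0.
  x = λ² - 12 - 8 = 0 - 20 ≡ 14; y = λ·(12 - 14) - 5 ≡ 12. → (14, 12)
6P: (14, 12) + (8, 5). λ = (5 - 12)/(8 - 14) ≡ 10/11 mod 17. 11⁻¹ ≡ 14 (mod 17), so λ ≡ 4.
  x = λ² - 14 - 8 = 16 - 22 ≡ 11; y = λ·(14 - 11) - 12 ≡ 0. → (11, 0)
7P: (11, 0) + (8, 5). λ = (5 - 0)/(8 - 11) ≡ 5/14 mod 17. 14⁻¹ ≡ 11 (mod 17), so λ ≡ 4.
  x = λ² - 11 - 8 = 16 - 19 ≡ 14; y = λ·(11 - 14) - 0 ≡ 5. → (14, 5)
8P: (14, 5) + (8, 5). λ = (5 - 5)/(8 - 14) ≡ 0/11 mod 17. 11⁻¹ ≡ 14 (mod 17), so λ ≡ 0.
  x = λ² - 14 - 8 = 0 - 22 ≡ 12; y = λ·(14 - 12) - 5 ≡ 12. → (12, 12)
9P: (12, 12) + (8, 5). λ = (5 - 12)/(8 - 12) ≡ 10/13 mod 17. 13⁻¹ ≡ 4 (mod 17), so λ ≡ 6.
  x = λ² - 12 - 8 = 36 - 20 ≡ 16; y = λ·(12 - 16) - 12 ≡ 15. → (16, 15)
10P: (16, 15) + (8, 5). λ = (5 - 15)/(8 - 16) ≡ 7/9 mod 17. 9⁻¹ ≡ 2 (mod 17), so λ ≡ 14.
  x = λ² - 16 - 8 = 196 - 24 ≡ 2; y = λ·(16 - 2) - 15 ≡ 11. → (2, 11)
11P: (2, 11) + (8, 5). λ = (5 - 11)/(8 - 2) ≡ 11/6 mod 17. 6⁻¹ ≡ 3 (mod 17), so λ ≡ 16.
  x = λ² - 2 - 8 = 256 - 10 ≡ 8; y = λ·(2 - 8) - 11 ≡ 12. → (8, 12)
12P: (8, 12) + (8, 5): same x and y₁ ≡ -y₂, so the sum is the point at infinity.
12P = the point at infinity, so the order is 12.

12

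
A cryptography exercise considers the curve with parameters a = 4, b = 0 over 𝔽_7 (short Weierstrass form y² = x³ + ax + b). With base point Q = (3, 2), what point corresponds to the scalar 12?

Double-and-add on 12 = (1100)₂. Start with Q = (3, 2) for the leading 1-bit.
double: tangent at (3, 2): λ = (3·3² + 4)/(2·2) ≡ 3/4. 4⁻¹ ≡ 2 (mod 7), so λ ≡ 3·2 ≡ 6.
  x = λ² - 3 - 3 = 36 - 6 ≡ 2; y = λ·(3 - 2) - 2 ≡ 4. → (2, 4)
add Q: (2, 4) + (3, 2). λ = (2 - 4)/(3 - 2) ≡ 5/1 mod 7. 1⁻¹ ≡ 1 (mod 7), so λ ≡ 5.
  x = λ² - 2 - 3 = 25 - 5 ≡ 6; y = λ·(2 - 6) - 4 ≡ 4. → (6, 4)
double: tangent at (6, 4): λ = (3·6² + 4)/(2·4) ≡ 0/1. 1⁻¹ ≡ 1 (mod 7), so λ ≡ 0·1 ≡ 0.
  x = λ² - 6 - 6 = 0 - 12 ≡ 2; y = λ·(6 - 2) - 4 ≡ 3. → (2, 3)
double: tangent at (2, 3): λ = (3·2² + 4)/(2·3) ≡ 2/6. 6⁻¹ ≡ 6 (mod 7), so λ ≡ 2·6 ≡ 5.
  x = λ² - 2 - 2 = 25 - 4 ≡ 0; y = λ·(2 - 0) - 3 ≡ 0. → (0, 0)

(0, 0)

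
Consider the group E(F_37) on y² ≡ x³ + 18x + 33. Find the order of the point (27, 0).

2

2P: (27, 0) + (27, 0): same x and y₁ ≡ -y₂, so the sum is the point at infinity.
2P = the point at infinity, so the order is 2.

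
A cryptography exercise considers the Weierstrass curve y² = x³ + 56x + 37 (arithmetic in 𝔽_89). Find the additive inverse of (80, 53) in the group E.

-(80, 53) = (80, -53 mod 89) = (80, 36).

(80, 36)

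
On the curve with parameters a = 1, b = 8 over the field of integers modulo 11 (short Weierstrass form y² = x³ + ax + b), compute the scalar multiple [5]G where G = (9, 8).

(9, 3)

Double-and-add on 5 = (101)₂. Start with G = (9, 8) for the leading 1-bit.
double: tangent at (9, 8): λ = (3·9² + 1)/(2·8) ≡ 2/5. 5⁻¹ ≡ 9 (mod 11), so λ ≡ 2·9 ≡ 7.
  x = λ² - 9 - 9 = 49 - 18 ≡ 9; y = λ·(9 - 9) - 8 ≡ 3. → (9, 3)
double: tangent at (9, 3): λ = (3·9² + 1)/(2·3) ≡ 2/6. 6⁻¹ ≡ 2 (mod 11), so λ ≡ 2·2 ≡ 4.
  x = λ² - 9 - 9 = 16 - 18 ≡ 9; y = λ·(9 - 9) - 3 ≡ 8. → (9, 8)
add G: tangent at (9, 8): λ = (3·9² + 1)/(2·8) ≡ 2/5. 5⁻¹ ≡ 9 (mod 11), so λ ≡ 2·9 ≡ 7.
  x = λ² - 9 - 9 = 49 - 18 ≡ 9; y = λ·(9 - 9) - 8 ≡ 3. → (9, 3)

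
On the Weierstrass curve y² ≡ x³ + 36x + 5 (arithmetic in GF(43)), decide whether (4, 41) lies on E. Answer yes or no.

no

y² = 41² ≡ 4; x³ + 36x + 5 = 213 ≡ 41 (mod 43). 4 ≠ 41.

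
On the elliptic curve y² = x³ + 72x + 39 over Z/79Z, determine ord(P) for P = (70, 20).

9

2P: tangent at (70, 20): λ = (3·70² + 72)/(2·20) ≡ 78/40. 40⁻¹ ≡ 2 (mod 79), so λ ≡ 78·2 ≡ 77.
  x = λ² - 70 - 70 = 5929 - 140 ≡ 22; y = λ·(70 - 22) - 20 ≡ 42. → (22, 42)
3P: (22, 42) + (70, 20). λ = (20 - 42)/(70 - 22) ≡ 57/48 mod 79. 48⁻¹ ≡ 28 (mod 79), so λ ≡ 16.
  x = λ² - 22 - 70 = 256 - 92 ≡ 6; y = λ·(22 - 6) - 42 ≡ 56. → (6, 56)
4P: (6, 56) + (70, 20). λ = (20 - 56)/(70 - 6) ≡ 43/64 mod 79. 64⁻¹ ≡ 21 (mod 79) since 64·21 = 1344 ≡ 1, so λ ≡ 34.
  x = λ² - 6 - 70 = 1156 - 76 ≡ 53; y = λ·(6 - 53) - 56 ≡ 5. → (53, 5)
5P: (53, 5) + (70, 20). λ = (20 - 5)/(70 - 53) ≡ 15/17 mod 79. 17⁻¹ ≡ 14 (mod 79) since 17·14 = 238 ≡ 1, so λ ≡ 52.
  x = λ² - 53 - 70 = 2704 - 123 ≡ 53; y = λ·(53 - 53) - 5 ≡ 74. → (53, 74)
6P: (53, 74) + (70, 20). λ = (20 - 74)/(70 - 53) ≡ 25/17 mod 79. 17⁻¹ ≡ 14 (mod 79) since 17·14 = 238 ≡ 1, so λ ≡ 34.
  x = λ² - 53 - 70 = 1156 - 123 ≡ 6; y = λ·(53 - 6) - 74 ≡ 23. → (6, 23)
7P: (6, 23) + (70, 20). λ = (20 - 23)/(70 - 6) ≡ 76/64 mod 79. 64⁻¹ ≡ 21 (mod 79) since 64·21 = 1344 ≡ 1, so λ ≡ 16.
  x = λ² - 6 - 70 = 256 - 76 ≡ 22; y = λ·(6 - 22) - 23 ≡ 37. → (22, 37)
8P: (22, 37) + (70, 20). λ = (20 - 37)/(70 - 22) ≡ 62/48 mod 79. 48⁻¹ ≡ 28 (mod 79), so λ ≡ 77.
  x = λ² - 22 - 70 = 5929 - 92 ≡ 70; y = λ·(22 - 70) - 37 ≡ 59. → (70, 59)
9P: (70, 59) + (70, 20): same x and y₁ ≡ -y₂, so the sum is the point at infinity.
9P = the point at infinity, so the order is 9.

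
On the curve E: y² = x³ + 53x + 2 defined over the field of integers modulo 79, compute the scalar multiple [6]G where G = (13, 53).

Double-and-add on 6 = (110)₂. Start with G = (13, 53) for the leading 1-bit.
double: tangent at (13, 53): λ = (3·13² + 53)/(2·53) ≡ 7/27. 27⁻¹ ≡ 41 (mod 79), so λ ≡ 7·41 ≡ 50.
  x = λ² - 13 - 13 = 2500 - 26 ≡ 25; y = λ·(13 - 25) - 53 ≡ 58. → (25, 58)
add G: (25, 58) + (13, 53). λ = (53 - 58)/(13 - 25) ≡ 74/67 mod 79. 67⁻¹ ≡ 46 (mod 79), so λ ≡ 7.
  x = λ² - 25 - 13 = 49 - 38 ≡ 11; y = λ·(25 - 11) - 58 ≡ 40. → (11, 40)
double: tangent at (11, 40): λ = (3·11² + 53)/(2·40) ≡ 21/1. 1⁻¹ ≡ 1 (mod 79), so λ ≡ 21·1 ≡ 21.
  x = λ² - 11 - 11 = 441 - 22 ≡ 24; y = λ·(11 - 24) - 40 ≡ 3. → (24, 3)

(24, 3)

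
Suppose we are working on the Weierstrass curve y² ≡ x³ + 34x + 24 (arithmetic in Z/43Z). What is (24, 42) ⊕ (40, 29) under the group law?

(2, 10)

(24, 42) + (40, 29). λ = (29 - 42)/(40 - 24) ≡ 30/16 mod 43. 16⁻¹ ≡ 35 (mod 43) since 16·35 = 560 ≡ 1, so λ ≡ 18.
  x = λ² - 24 - 40 = 324 - 64 ≡ 2; y = λ·(24 - 2) - 42 ≡ 10. → (2, 10)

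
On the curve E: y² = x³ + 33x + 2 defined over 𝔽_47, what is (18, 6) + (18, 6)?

(25, 7)

tangent at (18, 6): λ = (3·18² + 33)/(2·6) ≡ 18/12. 12⁻¹ ≡ 4 (mod 47), so λ ≡ 18·4 ≡ 25.
  x = λ² - 18 - 18 = 625 - 36 ≡ 25; y = λ·(18 - 25) - 6 ≡ 7. → (25, 7)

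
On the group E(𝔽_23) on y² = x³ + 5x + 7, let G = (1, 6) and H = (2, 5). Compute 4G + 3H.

(6, 0)

First 4G:
Double-and-add on 4 = (100)₂. Start with G = (1, 6) for the leading 1-bit.
double: tangent at (1, 6): λ = (3·1² + 5)/(2·6) ≡ 8/12. 12⁻¹ ≡ 2 (mod 23), so λ ≡ 8·2 ≡ 16.
  x = λ² - 1 - 1 = 256 - 2 ≡ 1; y = λ·(1 - 1) - 6 ≡ 17. → (1, 17)
double: tangent at (1, 17): λ = (3·1² + 5)/(2·17) ≡ 8/11. 11⁻¹ ≡ 21 (mod 23) since 11·21 = 231 ≡ 1, so λ ≡ 8·21 ≡ 7.
  x = λ² - 1 - 1 = 49 - 2 ≡ 1; y = λ·(1 - 1) - 17 ≡ 6. → (1, 6)
4G = (1, 6).
Next 3H:
Repeated addition: build up to 3H.
2H: tangent at (2, 5): λ = (3·2² + 5)/(2·5) ≡ 17/10. 10⁻¹ ≡ 7 (mod 23) since 10·7 = 70 ≡ 1, so λ ≡ 17·7 ≡ 4.
  x = λ² - 2 - 2 = 16 - 4 ≡ 12; y = λ·(2 - 12) - 5 ≡ 1. → (12, 1)
3H: (12, 1) + (2, 5). λ = (5 - 1)/(2 - 12) ≡ 4/13 mod 23. 13⁻¹ ≡ 16 (mod 23) since 13·16 = 208 ≡ 1, so λ ≡ 18.
  x = λ² - 12 - 2 = 324 - 14 ≡ 11; y = λ·(12 - 11) - 1 ≡ 17. → (11, 17)
3H = (11, 17).
Finally 4G + 3H:
(1, 6) + (11, 17). λ = (17 - 6)/(11 - 1) ≡ 11/10 mod 23. 10⁻¹ ≡ 7 (mod 23), so λ ≡ 8.
  x = λ² - 1 - 11 = 64 - 12 ≡ 6; y = λ·(1 - 6) - 6 ≡ 0. → (6, 0)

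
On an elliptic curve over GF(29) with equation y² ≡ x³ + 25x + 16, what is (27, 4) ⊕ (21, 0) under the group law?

(4, 21)

(27, 4) + (21, 0). λ = (0 - 4)/(21 - 27) ≡ 25/23 mod 29. 23⁻¹ ≡ 24 (mod 29) since 23·24 = 552 ≡ 1, so λ ≡ 20.
  x = λ² - 27 - 21 = 400 - 48 ≡ 4; y = λ·(27 - 4) - 4 ≡ 21. → (4, 21)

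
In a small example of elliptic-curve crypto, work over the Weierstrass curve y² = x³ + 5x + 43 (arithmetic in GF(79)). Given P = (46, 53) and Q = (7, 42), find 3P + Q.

First 3P:
Repeated addition: build up to 3P.
2P: tangent at (46, 53): λ = (3·46² + 5)/(2·53) ≡ 33/27. 27⁻¹ ≡ 41 (mod 79), so λ ≡ 33·41 ≡ 10.
  x = λ² - 46 - 46 = 100 - 92 ≡ 8; y = λ·(46 - 8) - 53 ≡ 11. → (8, 11)
3P: (8, 11) + (46, 53). λ = (53 - 11)/(46 - 8) ≡ 42/38 mod 79. 38⁻¹ ≡ 52 (mod 79) since 38·52 = 1976 ≡ 1, so λ ≡ 51.
  x = λ² - 8 - 46 = 2601 - 54 ≡ 19; y = λ·(8 - 19) - 11 ≡ 60. → (19, 60)
3P = (19, 60).
Finally 3P + Q:
(19, 60) + (7, 42). λ = (42 - 60)/(7 - 19) ≡ 61/67 mod 79. 67⁻¹ ≡ 46 (mod 79) since 67·46 = 3082 ≡ 1, so λ ≡ 41.
  x = λ² - 19 - 7 = 1681 - 26 ≡ 75; y = λ·(19 - 75) - 60 ≡ 14. → (75, 14)

(75, 14)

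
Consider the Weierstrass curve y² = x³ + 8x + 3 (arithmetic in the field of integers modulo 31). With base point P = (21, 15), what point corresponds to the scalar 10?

Repeated addition: build up to 10P.
2P: tangent at (21, 15): λ = (3·21² + 8)/(2·15) ≡ 29/30. 30⁻¹ ≡ 30 (mod 31) since 30·30 = 900 ≡ 1, so λ ≡ 29·30 ≡ 2.
  x = λ² - 21 - 21 = 4 - 42 ≡ 24; y = λ·(21 - 24) - 15 ≡ 10. → (24, 10)
3P: (24, 10) + (21, 15). λ = (15 - 10)/(21 - 24) ≡ 5/28 mod 31. 28⁻¹ ≡ 10 (mod 31) since 28·10 = 280 ≡ 1, so λ ≡ 19.
  x = λ² - 24 - 21 = 361 - 45 ≡ 6; y = λ·(24 - 6) - 10 ≡ 22. → (6, 22)
4P: (6, 22) + (21, 15). λ = (15 - 22)/(21 - 6) ≡ 24/15 mod 31. 15⁻¹ ≡ 29 (mod 31), so λ ≡ 14.
  x = λ² - 6 - 21 = 196 - 27 ≡ 14; y = λ·(6 - 14) - 22 ≡ 21. → (14, 21)
5P: (14, 21) + (21, 15). λ = (15 - 21)/(21 - 14) ≡ 25/7 mod 31. 7⁻¹ ≡ 9 (mod 31), so λ ≡ 8.
  x = λ² - 14 - 21 = 64 - 35 ≡ 29; y = λ·(14 - 29) - 21 ≡ 14. → (29, 14)
6P: (29, 14) + (21, 15). λ = (15 - 14)/(21 - 29) ≡ 1/23 mod 31. 23⁻¹ ≡ 27 (mod 31), so λ ≡ 27.
  x = λ² - 29 - 21 = 729 - 50 ≡ 28; y = λ·(29 - 28) - 14 ≡ 13. → (28, 13)
7P: (28, 13) + (21, 15). λ = (15 - 13)/(21 - 28) ≡ 2/24 mod 31. 24⁻¹ ≡ 22 (mod 31) since 24·22 = 528 ≡ 1, so λ ≡ 13.
  x = λ² - 28 - 21 = 169 - 49 ≡ 27; y = λ·(28 - 27) - 13 ≡ 0. → (27, 0)
8P: (27, 0) + (21, 15). λ = (15 - 0)/(21 - 27) ≡ 15/25 mod 31. 25⁻¹ ≡ 5 (mod 31), so λ ≡ 13.
  x = λ² - 27 - 21 = 169 - 48 ≡ 28; y = λ·(27 - 28) - 0 ≡ 18. → (28, 18)
9P: (28, 18) + (21, 15). λ = (15 - 18)/(21 - 28) ≡ 28/24 mod 31. 24⁻¹ ≡ 22 (mod 31), so λ ≡ 27.
  x = λ² - 28 - 21 = 729 - 49 ≡ 29; y = λ·(28 - 29) - 18 ≡ 17. → (29, 17)
10P: (29, 17) + (21, 15). λ = (15 - 17)/(21 - 29) ≡ 29/23 mod 31. 23⁻¹ ≡ 27 (mod 31), so λ ≡ 8.
  x = λ² - 29 - 21 = 64 - 50 ≡ 14; y = λ·(29 - 14) - 17 ≡ 10. → (14, 10)

(14, 10)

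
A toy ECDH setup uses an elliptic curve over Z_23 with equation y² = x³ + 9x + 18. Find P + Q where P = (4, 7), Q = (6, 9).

(14, 6)

(4, 7) + (6, 9). λ = (9 - 7)/(6 - 4) ≡ 2/2 mod 23. 2⁻¹ ≡ 12 (mod 23) since 2·12 = 24 ≡ 1, so λ ≡ 1.
  x = λ² - 4 - 6 = 1 - 10 ≡ 14; y = λ·(4 - 14) - 7 ≡ 6. → (14, 6)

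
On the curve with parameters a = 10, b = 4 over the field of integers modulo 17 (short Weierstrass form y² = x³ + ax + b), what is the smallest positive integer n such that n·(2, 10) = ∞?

2P: tangent at (2, 10): λ = (3·2² + 10)/(2·10) ≡ 5/3. 3⁻¹ ≡ 6 (mod 17) since 3·6 = 18 ≡ 1, so λ ≡ 5·6 ≡ 13.
  x = λ² - 2 - 2 = 169 - 4 ≡ 12; y = λ·(2 - 12) - 10 ≡ 13. → (12, 13)
3P: (12, 13) + (2, 10). λ = (10 - 13)/(2 - 12) ≡ 14/7 mod 17. 7⁻¹ ≡ 5 (mod 17) since 7·5 = 35 ≡ 1, so λ ≡ 2.
  x = λ² - 12 - 2 = 4 - 14 ≡ 7; y = λ·(12 - 7) - 13 ≡ 14. → (7, 14)
4P: (7, 14) + (2, 10). λ = (10 - 14)/(2 - 7) ≡ 13/12 mod 17. 12⁻¹ ≡ 10 (mod 17) since 12·10 = 120 ≡ 1, so λ ≡ 11.
  x = λ² - 7 - 2 = 121 - 9 ≡ 10; y = λ·(7 - 10) - 14 ≡ 4. → (10, 4)
5P: (10, 4) + (2, 10). λ = (10 - 4)/(2 - 10) ≡ 6/9 mod 17. 9⁻¹ ≡ 2 (mod 17), so λ ≡ 12.
  x = λ² - 10 - 2 = 144 - 12 ≡ 13; y = λ·(10 - 13) - 4 ≡ 11. → (13, 11)
6P: (13, 11) + (2, 10). λ = (10 - 11)/(2 - 13) ≡ 16/6 mod 17. 6⁻¹ ≡ 3 (mod 17), so λ ≡ 14.
  x = λ² - 13 - 2 = 196 - 15 ≡ 11; y = λ·(13 - 11) - 11 ≡ 0. → (11, 0)
7P: (11, 0) + (2, 10). λ = (10 - 0)/(2 - 11) ≡ 10/8 mod 17. 8⁻¹ ≡ 15 (mod 17) since 8·15 = 120 ≡ 1, so λ ≡ 14.
  x = λ² - 11 - 2 = 196 - 13 ≡ 13; y = λ·(11 - 13) - 0 ≡ 6. → (13, 6)
8P: (13, 6) + (2, 10). λ = (10 - 6)/(2 - 13) ≡ 4/6 mod 17. 6⁻¹ ≡ 3 (mod 17), so λ ≡ 12.
  x = λ² - 13 - 2 = 144 - 15 ≡ 10; y = λ·(13 - 10) - 6 ≡ 13. → (10, 13)
9P: (10, 13) + (2, 10). λ = (10 - 13)/(2 - 10) ≡ 14/9 mod 17. 9⁻¹ ≡ 2 (mod 17), so λ ≡ 11.
  x = λ² - 10 - 2 = 121 - 12 ≡ 7; y = λ·(10 - 7) - 13 ≡ 3. → (7, 3)
10P: (7, 3) + (2, 10). λ = (10 - 3)/(2 - 7) ≡ 7/12 mod 17. 12⁻¹ ≡ 10 (mod 17), so λ ≡ 2.
  x = λ² - 7 - 2 = 4 - 9 ≡ 12; y = λ·(7 - 12) - 3 ≡ 4. → (12, 4)
11P: (12, 4) + (2, 10). λ = (10 - 4)/(2 - 12) ≡ 6/7 mod 17. 7⁻¹ ≡ 5 (mod 17) since 7·5 = 35 ≡ 1, so λ ≡ 13.
  x = λ² - 12 - 2 = 169 - 14 ≡ 2; y = λ·(12 - 2) - 4 ≡ 7. → (2, 7)
12P: (2, 7) + (2, 10): same x and y₁ ≡ -y₂, so the sum is ∞.
12P = ∞, so the order is 12.

12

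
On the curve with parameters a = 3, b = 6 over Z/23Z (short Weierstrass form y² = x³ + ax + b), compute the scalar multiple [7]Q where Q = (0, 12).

Double-and-add on 7 = (111)₂. Start with Q = (0, 12) for the leading 1-bit.
double: tangent at (0, 12): λ = (3·0² + 3)/(2·12) ≡ 3/1. 1⁻¹ ≡ 1 (mod 23), so λ ≡ 3·1 ≡ 3.
  x = λ² - 0 - 0 = 9 - 0 ≡ 9; y = λ·(0 - 9) - 12 ≡ 7. → (9, 7)
add Q: (9, 7) + (0, 12). λ = (12 - 7)/(0 - 9) ≡ 5/14 mod 23. 14⁻¹ ≡ 5 (mod 23), so λ ≡ 2.
  x = λ² - 9 - 0 = 4 - 9 ≡ 18; y = λ·(9 - 18) - 7 ≡ 21. → (18, 21)
double: tangent at (18, 21): λ = (3·18² + 3)/(2·21) ≡ 9/19. 19⁻¹ ≡ 17 (mod 23), so λ ≡ 9·17 ≡ 15.
  x = λ² - 18 - 18 = 225 - 36 ≡ 5; y = λ·(18 - 5) - 21 ≡ 13. → (5, 13)
add Q: (5, 13) + (0, 12). λ = (12 - 13)/(0 - 5) ≡ 22/18 mod 23. 18⁻¹ ≡ 9 (mod 23), so λ ≡ 14.
  x = λ² - 5 - 0 = 196 - 5 ≡ 7; y = λ·(5 - 7) - 13 ≡ 5. → (7, 5)

(7, 5)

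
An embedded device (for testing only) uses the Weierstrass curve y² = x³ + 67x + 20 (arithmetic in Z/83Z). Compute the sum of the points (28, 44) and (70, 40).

(49, 41)

(28, 44) + (70, 40). λ = (40 - 44)/(70 - 28) ≡ 79/42 mod 83. 42⁻¹ ≡ 2 (mod 83) since 42·2 = 84 ≡ 1, so λ ≡ 75.
  x = λ² - 28 - 70 = 5625 - 98 ≡ 49; y = λ·(28 - 49) - 44 ≡ 41. → (49, 41)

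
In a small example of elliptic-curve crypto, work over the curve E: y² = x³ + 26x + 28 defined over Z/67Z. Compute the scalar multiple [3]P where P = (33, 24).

(28, 53)

Repeated addition: build up to 3P.
2P: tangent at (33, 24): λ = (3·33² + 26)/(2·24) ≡ 10/48. 48⁻¹ ≡ 7 (mod 67), so λ ≡ 10·7 ≡ 3.
  x = λ² - 33 - 33 = 9 - 66 ≡ 10; y = λ·(33 - 10) - 24 ≡ 45. → (10, 45)
3P: (10, 45) + (33, 24). λ = (24 - 45)/(33 - 10) ≡ 46/23 mod 67. 23⁻¹ ≡ 35 (mod 67), so λ ≡ 2.
  x = λ² - 10 - 33 = 4 - 43 ≡ 28; y = λ·(10 - 28) - 45 ≡ 53. → (28, 53)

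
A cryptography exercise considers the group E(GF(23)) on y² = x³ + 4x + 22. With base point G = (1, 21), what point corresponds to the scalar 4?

Double-and-add on 4 = (100)₂. Start with G = (1, 21) for the leading 1-bit.
double: tangent at (1, 21): λ = (3·1² + 4)/(2·21) ≡ 7/19. 19⁻¹ ≡ 17 (mod 23) since 19·17 = 323 ≡ 1, so λ ≡ 7·17 ≡ 4.
  x = λ² - 1 - 1 = 16 - 2 ≡ 14; y = λ·(1 - 14) - 21 ≡ 19. → (14, 19)
double: tangent at (14, 19): λ = (3·14² + 4)/(2·19) ≡ 17/15. 15⁻¹ ≡ 20 (mod 23) since 15·20 = 300 ≡ 1, so λ ≡ 17·20 ≡ 18.
  x = λ² - 14 - 14 = 324 - 28 ≡ 20; y = λ·(14 - 20) - 19 ≡ 11. → (20, 11)

(20, 11)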